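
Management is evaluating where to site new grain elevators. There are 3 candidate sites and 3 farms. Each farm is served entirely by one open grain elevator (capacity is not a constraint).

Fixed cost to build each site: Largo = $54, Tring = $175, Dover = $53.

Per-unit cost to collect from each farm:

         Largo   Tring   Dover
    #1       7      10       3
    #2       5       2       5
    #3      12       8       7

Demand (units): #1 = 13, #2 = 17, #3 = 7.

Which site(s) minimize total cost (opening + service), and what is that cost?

For any fixed open set, each farm goes to its cheapest open site; total = fixed + service.
{Dover}: #1→Dover 3·13=39, #2→Dover 5·17=85, #3→Dover 7·7=49. Service 173; fixed 53; total 226.
{Largo, Dover}: #1→Dover 3·13=39, #2→Largo 5·17=85, #3→Dover 7·7=49. Service 173; fixed 107; total 280.
{Largo}: service 260 + fixed 54 = 314
{Largo, Tring, Dover}: service 122 + fixed 282 = 404
(All 7 nonempty subsets were checked; Dover only is lowest.)

Open Dover only; minimum total cost 226.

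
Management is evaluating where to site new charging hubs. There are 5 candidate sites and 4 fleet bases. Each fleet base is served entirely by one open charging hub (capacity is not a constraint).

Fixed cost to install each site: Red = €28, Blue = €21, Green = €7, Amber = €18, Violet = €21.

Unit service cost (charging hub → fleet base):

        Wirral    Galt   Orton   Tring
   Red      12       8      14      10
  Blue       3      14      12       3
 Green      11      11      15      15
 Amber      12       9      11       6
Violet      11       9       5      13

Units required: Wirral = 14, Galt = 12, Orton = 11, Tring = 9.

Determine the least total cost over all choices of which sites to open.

Minimum total cost: 274

For any fixed open set, each fleet base goes to its cheapest open site; total = fixed + service.
{Blue, Violet}: Wirral→Blue 3·14=42, Galt→Violet 9·12=108, Orton→Violet 5·11=55, Tring→Blue 3·9=27. Service 232; fixed 42; total 274.
{Blue, Green, Violet}: service 232 + fixed 49 = 281
{Red, Blue, Violet}: service 220 + fixed 70 = 290
{Red, Blue, Green, Amber, Violet}: Wirral→Blue 3·14=42, Galt→Red 8·12=96, Orton→Violet 5·11=55, Tring→Blue 3·9=27. Service 220; fixed 95; total 315.
No other subset beats 274.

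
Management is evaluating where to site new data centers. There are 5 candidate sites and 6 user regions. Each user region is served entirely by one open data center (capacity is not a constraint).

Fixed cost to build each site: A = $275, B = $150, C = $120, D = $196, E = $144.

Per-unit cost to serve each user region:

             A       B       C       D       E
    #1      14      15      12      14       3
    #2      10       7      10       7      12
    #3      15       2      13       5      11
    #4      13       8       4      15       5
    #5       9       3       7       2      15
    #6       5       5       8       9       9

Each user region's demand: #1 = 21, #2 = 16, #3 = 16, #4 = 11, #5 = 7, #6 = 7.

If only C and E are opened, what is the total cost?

Each user region is assigned to its cheapest site among the open ones.
{C, E}: #1→E 3·21=63, #2→C 10·16=160, #3→E 11·16=176, #4→C 4·11=44, #5→C 7·7=49, #6→C 8·7=56. Service 548; fixed 264; total 812.

Total cost: 812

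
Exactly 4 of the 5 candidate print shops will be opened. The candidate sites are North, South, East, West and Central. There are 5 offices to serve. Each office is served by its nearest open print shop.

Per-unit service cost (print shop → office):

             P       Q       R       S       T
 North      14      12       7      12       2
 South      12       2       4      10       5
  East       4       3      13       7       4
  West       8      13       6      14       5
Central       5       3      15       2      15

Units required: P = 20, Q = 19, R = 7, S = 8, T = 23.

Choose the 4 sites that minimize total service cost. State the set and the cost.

Choose North, South, East and Central; total service cost 208.

With exactly 4 open, each office uses its cheapest among the chosen.
{North, South, East, Central}: P→East 4·20=80, Q→South 2·19=38, R→South 4·7=28, S→Central 2·8=16, T→North 2·23=46. Service cost 208.
{North, South, West, Central}: service cost 228
{North, East, West, Central}: service cost 241
Among all 5 size-4 choices, {North, South, East, Central} is lowest.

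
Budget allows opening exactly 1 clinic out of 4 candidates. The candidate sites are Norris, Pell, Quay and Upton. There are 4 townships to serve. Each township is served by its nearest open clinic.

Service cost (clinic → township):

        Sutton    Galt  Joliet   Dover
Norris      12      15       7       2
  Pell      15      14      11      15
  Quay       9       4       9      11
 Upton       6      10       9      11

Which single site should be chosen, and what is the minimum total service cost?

With exactly 1 open, each township uses its cheapest among the chosen.
{Quay}: Sutton→Quay 9, Galt→Quay 4, Joliet→Quay 9, Dover→Quay 11. Service cost 33.
{Norris}: service cost 36
{Upton}: service cost 36
Among all 4 size-1 choices, {Quay} is lowest.

Choose Quay only; total service cost 33.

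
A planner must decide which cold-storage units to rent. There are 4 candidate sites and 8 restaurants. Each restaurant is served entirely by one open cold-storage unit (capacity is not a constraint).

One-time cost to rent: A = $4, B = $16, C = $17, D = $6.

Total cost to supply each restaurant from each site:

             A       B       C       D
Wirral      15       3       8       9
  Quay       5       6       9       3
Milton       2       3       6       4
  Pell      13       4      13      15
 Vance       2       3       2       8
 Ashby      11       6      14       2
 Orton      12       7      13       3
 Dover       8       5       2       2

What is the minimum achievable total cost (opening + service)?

Minimum total cost: 45

For any fixed open set, each restaurant goes to its cheapest open site; total = fixed + service.
{B, D}: Wirral→B 3, Quay→D 3, Milton→B 3, Pell→B 4, Vance→B 3, Ashby→D 2, Orton→D 3, Dover→D 2. Service 23; fixed 22; total 45.
{A, D}: service 36 + fixed 10 = 46
{A, B, D}: service 21 + fixed 26 = 47
{A, B, C, D}: service 21 + fixed 43 = 64
No other subset beats 45.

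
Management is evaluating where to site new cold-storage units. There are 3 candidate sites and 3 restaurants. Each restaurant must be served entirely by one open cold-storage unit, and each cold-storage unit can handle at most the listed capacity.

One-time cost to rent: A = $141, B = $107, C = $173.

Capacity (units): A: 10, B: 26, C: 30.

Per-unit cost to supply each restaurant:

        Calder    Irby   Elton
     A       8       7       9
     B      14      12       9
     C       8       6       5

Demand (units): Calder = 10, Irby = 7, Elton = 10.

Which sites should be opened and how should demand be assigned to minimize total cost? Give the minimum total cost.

Open {C}: Calder→C 8·10=80, Irby→C 6·7=42, Elton→C 5·10=50.
Loads: C carries 27/30. Service 172; fixed 173; total 345.
Next best feasible plan costs 452.

Minimum total cost: 345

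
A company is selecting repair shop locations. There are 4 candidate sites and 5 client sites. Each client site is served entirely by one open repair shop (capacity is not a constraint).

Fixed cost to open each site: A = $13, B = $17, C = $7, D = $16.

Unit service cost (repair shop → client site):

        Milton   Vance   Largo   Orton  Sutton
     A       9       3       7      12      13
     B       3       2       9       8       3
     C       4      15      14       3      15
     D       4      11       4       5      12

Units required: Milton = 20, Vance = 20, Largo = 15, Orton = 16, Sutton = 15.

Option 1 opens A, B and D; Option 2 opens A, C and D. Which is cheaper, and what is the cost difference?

Option 1: {A, B, D}: Milton→B 3·20=60, Vance→B 2·20=40, Largo→D 4·15=60, Orton→D 5·16=80, Sutton→B 3·15=45. Service 285; fixed 46; total 331.
Option 2: {A, C, D}: Milton→C 4·20=80, Vance→A 3·20=60, Largo→D 4·15=60, Orton→C 3·16=48, Sutton→D 12·15=180. Service 428; fixed 36; total 464.
Difference: |331 − 464| = 133.

Option 1 is cheaper by 133.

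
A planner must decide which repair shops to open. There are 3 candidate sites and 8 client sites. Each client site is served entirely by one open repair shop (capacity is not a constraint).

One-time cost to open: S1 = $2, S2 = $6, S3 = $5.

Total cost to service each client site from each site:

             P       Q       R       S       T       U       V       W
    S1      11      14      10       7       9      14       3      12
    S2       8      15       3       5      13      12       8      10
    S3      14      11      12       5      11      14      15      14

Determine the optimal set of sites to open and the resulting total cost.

For any fixed open set, each client site goes to its cheapest open site; total = fixed + service.
{S1, S2}: P→S2 8, Q→S1 14, R→S2 3, S→S2 5, T→S1 9, U→S2 12, V→S1 3, W→S2 10. Service 64; fixed 8; total 72.
{S1, S2, S3}: service 61 + fixed 13 = 74
{S2, S3}: P→S2 8, Q→S3 11, R→S2 3, S→S2 5, T→S3 11, U→S2 12, V→S2 8, W→S2 10. Service 68; fixed 11; total 79.
{S1}: P→S1 11, Q→S1 14, R→S1 10, S→S1 7, T→S1 9, U→S1 14, V→S1 3, W→S1 12. Service 80; fixed 2; total 82.
No other subset beats 72.

Open S1 and S2; minimum total cost 72.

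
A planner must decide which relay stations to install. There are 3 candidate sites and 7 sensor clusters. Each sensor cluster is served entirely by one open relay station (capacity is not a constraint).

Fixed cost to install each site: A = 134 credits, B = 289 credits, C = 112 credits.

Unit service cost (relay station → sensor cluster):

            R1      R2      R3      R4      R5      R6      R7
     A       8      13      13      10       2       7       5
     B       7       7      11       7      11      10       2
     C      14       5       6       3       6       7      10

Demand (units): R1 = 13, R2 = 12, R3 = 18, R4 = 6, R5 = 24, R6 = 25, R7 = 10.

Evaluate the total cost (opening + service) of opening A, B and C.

Total cost: 1055

Each sensor cluster is assigned to its cheapest site among the open ones.
{A, B, C}: R1→B 7·13=91, R2→C 5·12=60, R3→C 6·18=108, R4→C 3·6=18, R5→A 2·24=48, R6→A 7·25=175, R7→B 2·10=20. Service 520; fixed 535; total 1055.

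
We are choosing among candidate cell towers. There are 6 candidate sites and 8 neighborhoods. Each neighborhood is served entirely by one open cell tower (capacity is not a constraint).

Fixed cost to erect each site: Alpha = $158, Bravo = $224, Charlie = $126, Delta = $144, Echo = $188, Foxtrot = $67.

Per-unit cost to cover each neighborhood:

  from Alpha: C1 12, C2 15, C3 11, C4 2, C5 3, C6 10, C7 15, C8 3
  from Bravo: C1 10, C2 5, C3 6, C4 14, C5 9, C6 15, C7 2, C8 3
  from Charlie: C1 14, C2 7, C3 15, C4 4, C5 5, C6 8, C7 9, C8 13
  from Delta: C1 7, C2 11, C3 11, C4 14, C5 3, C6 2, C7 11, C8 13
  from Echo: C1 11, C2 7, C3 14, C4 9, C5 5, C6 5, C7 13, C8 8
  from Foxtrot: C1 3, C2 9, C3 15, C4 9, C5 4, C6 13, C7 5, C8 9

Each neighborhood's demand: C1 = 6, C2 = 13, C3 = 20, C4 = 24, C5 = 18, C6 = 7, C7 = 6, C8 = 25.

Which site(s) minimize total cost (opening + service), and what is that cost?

For any fixed open set, each neighborhood goes to its cheapest open site; total = fixed + service.
{Alpha, Foxtrot}: C1→Foxtrot 3·6=18, C2→Foxtrot 9·13=117, C3→Alpha 11·20=220, C4→Alpha 2·24=48, C5→Alpha 3·18=54, C6→Alpha 10·7=70, C7→Foxtrot 5·6=30, C8→Alpha 3·25=75. Service 632; fixed 225; total 857.
{Alpha, Bravo}: C1→Bravo 10·6=60, C2→Bravo 5·13=65, C3→Bravo 6·20=120, C4→Alpha 2·24=48, C5→Alpha 3·18=54, C6→Alpha 10·7=70, C7→Bravo 2·6=12, C8→Alpha 3·25=75. Service 504; fixed 382; total 886.
{Alpha, Bravo, Foxtrot}: service 462 + fixed 449 = 911
{Alpha, Bravo, Charlie, Delta, Echo, Foxtrot}: service 406 + fixed 907 = 1313
No other subset beats 857.

Open Alpha and Foxtrot; minimum total cost 857.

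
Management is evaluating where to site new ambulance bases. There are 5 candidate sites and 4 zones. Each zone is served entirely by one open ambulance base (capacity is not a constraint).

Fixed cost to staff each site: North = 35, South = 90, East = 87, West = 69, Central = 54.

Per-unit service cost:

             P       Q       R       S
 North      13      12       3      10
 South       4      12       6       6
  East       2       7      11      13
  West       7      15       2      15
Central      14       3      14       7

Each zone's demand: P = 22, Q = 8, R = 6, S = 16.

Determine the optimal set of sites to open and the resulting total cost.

Open North, East and Central; minimum total cost 374.

For any fixed open set, each zone goes to its cheapest open site; total = fixed + service.
{North, East, Central}: P→East 2·22=44, Q→Central 3·8=24, R→North 3·6=18, S→Central 7·16=112. Service 198; fixed 176; total 374.
{East, Central}: service 246 + fixed 141 = 387
{South, Central}: service 244 + fixed 144 = 388
{North, South, East, West, Central}: service 176 + fixed 335 = 511
No other subset beats 374.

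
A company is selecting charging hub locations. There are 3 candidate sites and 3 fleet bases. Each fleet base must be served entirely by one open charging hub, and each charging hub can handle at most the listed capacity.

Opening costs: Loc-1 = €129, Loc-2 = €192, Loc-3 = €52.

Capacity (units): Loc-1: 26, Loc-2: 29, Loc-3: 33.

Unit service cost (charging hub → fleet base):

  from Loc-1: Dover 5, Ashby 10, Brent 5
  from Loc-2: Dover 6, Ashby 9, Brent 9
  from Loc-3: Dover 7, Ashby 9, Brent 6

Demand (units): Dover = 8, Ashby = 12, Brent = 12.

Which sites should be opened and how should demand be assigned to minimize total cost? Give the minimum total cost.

Open {Loc-3}: Dover→Loc-3 7·8=56, Ashby→Loc-3 9·12=108, Brent→Loc-3 6·12=72.
Loads: Loc-3 carries 32/33. Service 236; fixed 52; total 288.
Next best feasible plan costs 389.

Minimum total cost: 288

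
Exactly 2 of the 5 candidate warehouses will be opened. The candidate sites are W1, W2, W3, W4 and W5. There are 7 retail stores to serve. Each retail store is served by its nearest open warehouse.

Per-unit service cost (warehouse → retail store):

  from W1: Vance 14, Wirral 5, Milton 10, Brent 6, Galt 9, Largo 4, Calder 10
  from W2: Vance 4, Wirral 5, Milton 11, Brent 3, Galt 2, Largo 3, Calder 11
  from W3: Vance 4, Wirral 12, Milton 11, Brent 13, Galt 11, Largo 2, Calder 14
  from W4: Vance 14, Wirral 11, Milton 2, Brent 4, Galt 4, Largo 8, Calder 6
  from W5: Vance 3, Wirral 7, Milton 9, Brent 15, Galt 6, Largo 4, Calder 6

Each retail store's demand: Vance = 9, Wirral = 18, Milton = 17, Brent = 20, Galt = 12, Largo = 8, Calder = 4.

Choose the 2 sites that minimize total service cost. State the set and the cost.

Choose W2 and W4; total service cost 292.

With exactly 2 open, each retail store uses its cheapest among the chosen.
{W2, W4}: Vance→W2 4·9=36, Wirral→W2 5·18=90, Milton→W4 2·17=34, Brent→W2 3·20=60, Galt→W2 2·12=24, Largo→W2 3·8=24, Calder→W4 6·4=24. Service cost 292.
{W4, W5}: service cost 371
{W2, W5}: service cost 402
Among all 10 size-2 choices, {W2, W4} is lowest.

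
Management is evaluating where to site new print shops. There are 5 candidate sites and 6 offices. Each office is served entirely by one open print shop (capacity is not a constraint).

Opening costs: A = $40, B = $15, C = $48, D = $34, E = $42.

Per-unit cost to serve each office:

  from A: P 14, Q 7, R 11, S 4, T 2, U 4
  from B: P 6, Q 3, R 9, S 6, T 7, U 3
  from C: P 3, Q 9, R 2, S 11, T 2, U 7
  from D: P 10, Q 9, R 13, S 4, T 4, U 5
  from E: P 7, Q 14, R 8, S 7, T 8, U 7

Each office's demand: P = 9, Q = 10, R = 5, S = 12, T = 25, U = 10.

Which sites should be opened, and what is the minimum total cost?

For any fixed open set, each office goes to its cheapest open site; total = fixed + service.
{B, C}: P→C 3·9=27, Q→B 3·10=30, R→C 2·5=10, S→B 6·12=72, T→C 2·25=50, U→B 3·10=30. Service 219; fixed 63; total 282.
{B, C, D}: service 195 + fixed 97 = 292
{A, B, C}: service 195 + fixed 103 = 298
{A, B, C, D, E}: P→C 3·9=27, Q→B 3·10=30, R→C 2·5=10, S→A 4·12=48, T→A 2·25=50, U→B 3·10=30. Service 195; fixed 179; total 374.
No other subset beats 282.

Open B and C; minimum total cost 282.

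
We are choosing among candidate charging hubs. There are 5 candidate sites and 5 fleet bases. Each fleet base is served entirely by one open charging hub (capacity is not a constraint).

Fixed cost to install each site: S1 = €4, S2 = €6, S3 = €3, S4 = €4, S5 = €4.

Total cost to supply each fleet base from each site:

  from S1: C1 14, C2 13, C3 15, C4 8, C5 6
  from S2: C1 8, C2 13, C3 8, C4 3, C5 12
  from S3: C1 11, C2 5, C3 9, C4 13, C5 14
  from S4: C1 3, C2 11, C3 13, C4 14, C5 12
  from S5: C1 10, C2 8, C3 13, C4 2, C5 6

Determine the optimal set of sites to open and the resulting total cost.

Open S3, S4 and S5; minimum total cost 36.

For any fixed open set, each fleet base goes to its cheapest open site; total = fixed + service.
{S3, S4, S5}: C1→S4 3, C2→S3 5, C3→S3 9, C4→S5 2, C5→S5 6. Service 25; fixed 11; total 36.
{S3, S5}: service 32 + fixed 7 = 39
{S1, S3, S4, S5}: service 25 + fixed 15 = 40
{S1, S2, S3, S4, S5}: C1→S4 3, C2→S3 5, C3→S2 8, C4→S5 2, C5→S1 6. Service 24; fixed 21; total 45.
No other subset beats 36.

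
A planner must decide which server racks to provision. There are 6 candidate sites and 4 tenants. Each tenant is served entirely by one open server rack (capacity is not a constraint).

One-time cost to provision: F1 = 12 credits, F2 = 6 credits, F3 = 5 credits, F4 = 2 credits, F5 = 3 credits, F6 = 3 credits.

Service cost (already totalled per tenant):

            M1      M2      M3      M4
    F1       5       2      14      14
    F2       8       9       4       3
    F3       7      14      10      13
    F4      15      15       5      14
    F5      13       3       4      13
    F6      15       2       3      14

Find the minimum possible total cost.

For any fixed open set, each tenant goes to its cheapest open site; total = fixed + service.
{F2, F6}: M1→F2 8, M2→F6 2, M3→F6 3, M4→F2 3. Service 16; fixed 9; total 25.
{F2, F4, F6}: M1→F2 8, M2→F6 2, M3→F6 3, M4→F2 3. Service 16; fixed 11; total 27.
{F2, F5}: service 18 + fixed 9 = 27
{F1, F2, F3, F4, F5, F6}: M1→F1 5, M2→F1 2, M3→F6 3, M4→F2 3. Service 13; fixed 31; total 44.
No other subset beats 25.

Minimum total cost: 25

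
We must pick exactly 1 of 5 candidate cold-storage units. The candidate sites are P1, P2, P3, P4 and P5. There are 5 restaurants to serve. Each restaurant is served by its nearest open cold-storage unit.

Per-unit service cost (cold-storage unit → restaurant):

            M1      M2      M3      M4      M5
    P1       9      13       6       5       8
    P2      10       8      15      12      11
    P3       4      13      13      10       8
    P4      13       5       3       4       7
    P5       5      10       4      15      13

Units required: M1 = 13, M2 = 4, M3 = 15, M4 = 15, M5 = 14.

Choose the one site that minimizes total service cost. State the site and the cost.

Choose P4 only; total service cost 392.

With exactly 1 open, each restaurant uses its cheapest among the chosen.
{P4}: M1→P4 13·13=169, M2→P4 5·4=20, M3→P4 3·15=45, M4→P4 4·15=60, M5→P4 7·14=98. Service cost 392.
{P1}: service cost 446
{P3}: service cost 561
Among all 5 size-1 choices, {P4} is lowest.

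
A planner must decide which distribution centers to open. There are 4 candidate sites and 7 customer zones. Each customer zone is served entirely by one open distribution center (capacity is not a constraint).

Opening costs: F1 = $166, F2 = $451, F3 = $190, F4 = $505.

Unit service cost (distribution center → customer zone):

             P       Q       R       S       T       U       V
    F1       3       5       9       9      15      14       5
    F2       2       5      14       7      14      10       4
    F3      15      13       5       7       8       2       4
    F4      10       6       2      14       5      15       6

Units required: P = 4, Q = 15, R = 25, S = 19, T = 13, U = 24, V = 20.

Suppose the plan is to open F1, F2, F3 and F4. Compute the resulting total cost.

Each customer zone is assigned to its cheapest site among the open ones.
{F1, F2, F3, F4}: P→F2 2·4=8, Q→F1 5·15=75, R→F4 2·25=50, S→F2 7·19=133, T→F4 5·13=65, U→F3 2·24=48, V→F2 4·20=80. Service 459; fixed 1312; total 1771.

Total cost: 1771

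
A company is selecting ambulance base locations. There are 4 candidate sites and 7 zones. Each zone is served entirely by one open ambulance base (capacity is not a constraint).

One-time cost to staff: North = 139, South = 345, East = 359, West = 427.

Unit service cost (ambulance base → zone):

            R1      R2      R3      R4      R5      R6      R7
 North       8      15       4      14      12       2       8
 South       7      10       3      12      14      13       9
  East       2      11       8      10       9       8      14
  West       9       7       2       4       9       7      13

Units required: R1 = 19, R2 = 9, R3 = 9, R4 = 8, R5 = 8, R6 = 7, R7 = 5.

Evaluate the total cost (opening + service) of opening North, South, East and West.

Each zone is assigned to its cheapest site among the open ones.
{North, South, East, West}: R1→East 2·19=38, R2→West 7·9=63, R3→West 2·9=18, R4→West 4·8=32, R5→East 9·8=72, R6→North 2·7=14, R7→North 8·5=40. Service 277; fixed 1270; total 1547.

Total cost: 1547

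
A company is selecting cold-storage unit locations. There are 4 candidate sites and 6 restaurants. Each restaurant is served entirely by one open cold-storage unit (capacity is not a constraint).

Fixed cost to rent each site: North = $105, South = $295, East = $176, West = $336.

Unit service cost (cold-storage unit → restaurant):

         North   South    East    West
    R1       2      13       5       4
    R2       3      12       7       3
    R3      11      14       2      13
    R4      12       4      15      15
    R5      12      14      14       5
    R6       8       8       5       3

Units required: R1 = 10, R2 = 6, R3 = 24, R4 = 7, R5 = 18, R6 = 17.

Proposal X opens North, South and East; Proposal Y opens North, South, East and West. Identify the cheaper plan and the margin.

Proposal X is cheaper by 176.

Proposal X: {North, South, East}: R1→North 2·10=20, R2→North 3·6=18, R3→East 2·24=48, R4→South 4·7=28, R5→North 12·18=216, R6→East 5·17=85. Service 415; fixed 576; total 991.
Proposal Y: {North, South, East, West}: R1→North 2·10=20, R2→North 3·6=18, R3→East 2·24=48, R4→South 4·7=28, R5→West 5·18=90, R6→West 3·17=51. Service 255; fixed 912; total 1167.
Difference: |991 − 1167| = 176.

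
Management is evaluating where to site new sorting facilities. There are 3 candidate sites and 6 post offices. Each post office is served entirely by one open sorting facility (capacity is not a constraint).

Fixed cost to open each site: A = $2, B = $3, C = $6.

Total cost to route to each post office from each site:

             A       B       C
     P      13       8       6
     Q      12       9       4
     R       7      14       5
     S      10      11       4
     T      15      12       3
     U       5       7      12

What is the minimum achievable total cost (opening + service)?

Minimum total cost: 35

For any fixed open set, each post office goes to its cheapest open site; total = fixed + service.
{A, C}: P→C 6, Q→C 4, R→C 5, S→C 4, T→C 3, U→A 5. Service 27; fixed 8; total 35.
{A, B, C}: P→C 6, Q→C 4, R→C 5, S→C 4, T→C 3, U→A 5. Service 27; fixed 11; total 38.
{B, C}: service 29 + fixed 9 = 38
{A}: service 62 + fixed 2 = 64
No other subset beats 35.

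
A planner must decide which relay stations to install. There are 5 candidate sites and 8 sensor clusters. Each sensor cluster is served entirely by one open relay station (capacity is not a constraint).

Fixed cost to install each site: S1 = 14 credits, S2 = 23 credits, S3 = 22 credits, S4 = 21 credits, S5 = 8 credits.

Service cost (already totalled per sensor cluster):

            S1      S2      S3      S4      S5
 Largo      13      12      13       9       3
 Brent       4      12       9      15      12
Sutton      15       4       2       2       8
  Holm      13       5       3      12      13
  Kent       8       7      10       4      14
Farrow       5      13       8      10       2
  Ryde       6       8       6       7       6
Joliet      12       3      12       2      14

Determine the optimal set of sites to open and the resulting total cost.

For any fixed open set, each sensor cluster goes to its cheapest open site; total = fixed + service.
{S4, S5}: Largo→S5 3, Brent→S5 12, Sutton→S4 2, Holm→S4 12, Kent→S4 4, Farrow→S5 2, Ryde→S5 6, Joliet→S4 2. Service 43; fixed 29; total 72.
{S2, S5}: service 42 + fixed 31 = 73
{S3, S5}: service 47 + fixed 30 = 77
{S1, S2, S3, S4, S5}: service 26 + fixed 88 = 114
No other subset beats 72.

Open S4 and S5; minimum total cost 72.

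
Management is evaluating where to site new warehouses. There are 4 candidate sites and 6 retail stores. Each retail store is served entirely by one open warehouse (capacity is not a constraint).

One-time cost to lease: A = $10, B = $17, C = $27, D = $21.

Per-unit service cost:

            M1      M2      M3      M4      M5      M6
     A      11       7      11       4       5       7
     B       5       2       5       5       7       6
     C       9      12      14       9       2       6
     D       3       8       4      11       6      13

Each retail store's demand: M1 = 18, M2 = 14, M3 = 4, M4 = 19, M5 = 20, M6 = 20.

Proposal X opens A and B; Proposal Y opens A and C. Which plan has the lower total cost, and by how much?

Proposal X is cheaper by 116.

Proposal X: {A, B}: M1→B 5·18=90, M2→B 2·14=28, M3→B 5·4=20, M4→A 4·19=76, M5→A 5·20=100, M6→B 6·20=120. Service 434; fixed 27; total 461.
Proposal Y: {A, C}: M1→C 9·18=162, M2→A 7·14=98, M3→A 11·4=44, M4→A 4·19=76, M5→C 2·20=40, M6→C 6·20=120. Service 540; fixed 37; total 577.
Difference: |461 − 577| = 116.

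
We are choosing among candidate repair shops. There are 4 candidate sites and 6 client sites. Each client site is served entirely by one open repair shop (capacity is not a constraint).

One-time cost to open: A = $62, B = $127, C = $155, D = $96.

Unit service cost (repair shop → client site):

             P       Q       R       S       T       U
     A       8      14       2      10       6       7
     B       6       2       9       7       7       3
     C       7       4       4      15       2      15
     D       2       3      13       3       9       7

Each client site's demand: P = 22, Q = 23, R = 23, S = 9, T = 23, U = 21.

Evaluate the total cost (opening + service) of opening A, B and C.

Total cost: 740

Each client site is assigned to its cheapest site among the open ones.
{A, B, C}: P→B 6·22=132, Q→B 2·23=46, R→A 2·23=46, S→B 7·9=63, T→C 2·23=46, U→B 3·21=63. Service 396; fixed 344; total 740.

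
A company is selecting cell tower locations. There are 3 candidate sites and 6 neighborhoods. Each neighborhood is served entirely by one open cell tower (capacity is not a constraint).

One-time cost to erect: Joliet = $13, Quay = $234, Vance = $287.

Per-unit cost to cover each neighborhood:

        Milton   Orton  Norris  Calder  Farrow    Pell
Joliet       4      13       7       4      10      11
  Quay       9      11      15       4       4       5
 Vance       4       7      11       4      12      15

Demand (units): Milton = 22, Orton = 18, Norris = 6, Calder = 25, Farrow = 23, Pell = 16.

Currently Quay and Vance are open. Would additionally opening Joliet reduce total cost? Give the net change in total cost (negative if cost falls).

Current service cost with {Quay, Vance}: 552.
Adding Joliet: each neighborhood re-picks its cheapest; new service cost 528, saving 24.
Extra fixed cost: 13. Net change = 13 − 24 = -11.
(Totals: 1073 → 1062.)

Yes — net change −11 (cost falls by 11).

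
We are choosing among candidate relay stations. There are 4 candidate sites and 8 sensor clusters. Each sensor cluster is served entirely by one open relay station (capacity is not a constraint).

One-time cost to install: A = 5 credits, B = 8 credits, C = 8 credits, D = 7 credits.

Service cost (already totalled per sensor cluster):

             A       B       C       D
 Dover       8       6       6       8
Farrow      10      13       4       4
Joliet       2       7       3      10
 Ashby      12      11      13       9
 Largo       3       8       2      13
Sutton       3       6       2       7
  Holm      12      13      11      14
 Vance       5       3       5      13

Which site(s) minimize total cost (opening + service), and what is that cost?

For any fixed open set, each sensor cluster goes to its cheapest open site; total = fixed + service.
{C}: Dover→C 6, Farrow→C 4, Joliet→C 3, Ashby→C 13, Largo→C 2, Sutton→C 2, Holm→C 11, Vance→C 5. Service 46; fixed 8; total 54.
{A, C}: Dover→C 6, Farrow→C 4, Joliet→A 2, Ashby→A 12, Largo→C 2, Sutton→C 2, Holm→C 11, Vance→A 5. Service 44; fixed 13; total 57.
{C, D}: service 42 + fixed 15 = 57
{A, B, C, D}: service 39 + fixed 28 = 67
No other subset beats 54.

Open C only; minimum total cost 54.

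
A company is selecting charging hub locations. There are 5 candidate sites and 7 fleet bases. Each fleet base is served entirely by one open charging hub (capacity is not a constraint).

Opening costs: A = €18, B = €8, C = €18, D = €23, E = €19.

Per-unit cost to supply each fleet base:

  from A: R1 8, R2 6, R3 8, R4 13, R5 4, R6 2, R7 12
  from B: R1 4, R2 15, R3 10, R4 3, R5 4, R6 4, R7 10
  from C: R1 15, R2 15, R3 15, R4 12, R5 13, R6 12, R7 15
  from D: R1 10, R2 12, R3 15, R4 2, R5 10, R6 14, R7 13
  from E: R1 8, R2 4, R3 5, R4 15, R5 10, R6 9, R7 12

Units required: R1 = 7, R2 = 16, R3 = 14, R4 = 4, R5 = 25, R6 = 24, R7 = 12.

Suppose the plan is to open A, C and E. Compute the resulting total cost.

Total cost: 585

Each fleet base is assigned to its cheapest site among the open ones.
{A, C, E}: R1→A 8·7=56, R2→E 4·16=64, R3→E 5·14=70, R4→C 12·4=48, R5→A 4·25=100, R6→A 2·24=48, R7→A 12·12=144. Service 530; fixed 55; total 585.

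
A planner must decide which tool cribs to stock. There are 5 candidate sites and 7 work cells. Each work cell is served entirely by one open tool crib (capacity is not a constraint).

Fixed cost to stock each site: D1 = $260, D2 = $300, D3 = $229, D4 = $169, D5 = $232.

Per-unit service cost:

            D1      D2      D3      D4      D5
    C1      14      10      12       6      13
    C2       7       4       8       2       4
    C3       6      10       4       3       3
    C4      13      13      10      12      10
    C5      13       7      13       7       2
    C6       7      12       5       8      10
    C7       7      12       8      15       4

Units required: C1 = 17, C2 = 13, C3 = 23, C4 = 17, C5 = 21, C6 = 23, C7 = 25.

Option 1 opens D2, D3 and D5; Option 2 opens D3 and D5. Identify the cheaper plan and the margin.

Option 1: {D2, D3, D5}: C1→D2 10·17=170, C2→D2 4·13=52, C3→D5 3·23=69, C4→D3 10·17=170, C5→D5 2·21=42, C6→D3 5·23=115, C7→D5 4·25=100. Service 718; fixed 761; total 1479.
Option 2: {D3, D5}: C1→D3 12·17=204, C2→D5 4·13=52, C3→D5 3·23=69, C4→D3 10·17=170, C5→D5 2·21=42, C6→D3 5·23=115, C7→D5 4·25=100. Service 752; fixed 461; total 1213.
Difference: |1479 − 1213| = 266.

Option 2 is cheaper by 266.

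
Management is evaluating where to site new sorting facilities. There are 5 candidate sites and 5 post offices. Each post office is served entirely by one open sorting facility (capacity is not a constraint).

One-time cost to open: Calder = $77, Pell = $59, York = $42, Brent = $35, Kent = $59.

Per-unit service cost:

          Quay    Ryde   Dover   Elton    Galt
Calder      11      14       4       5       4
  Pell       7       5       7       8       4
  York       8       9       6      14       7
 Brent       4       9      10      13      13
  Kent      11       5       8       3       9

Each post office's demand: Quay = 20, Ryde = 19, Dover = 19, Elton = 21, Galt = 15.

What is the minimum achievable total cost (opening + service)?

Minimum total cost: 545

For any fixed open set, each post office goes to its cheapest open site; total = fixed + service.
{Calder, Brent, Kent}: Quay→Brent 4·20=80, Ryde→Kent 5·19=95, Dover→Calder 4·19=76, Elton→Kent 3·21=63, Galt→Calder 4·15=60. Service 374; fixed 171; total 545.
{Pell, Brent, Kent}: service 431 + fixed 153 = 584
{Calder, Pell, Brent}: service 416 + fixed 171 = 587
{Calder, Pell, York, Brent, Kent}: Quay→Brent 4·20=80, Ryde→Pell 5·19=95, Dover→Calder 4·19=76, Elton→Kent 3·21=63, Galt→Calder 4·15=60. Service 374; fixed 272; total 646.
No other subset beats 545.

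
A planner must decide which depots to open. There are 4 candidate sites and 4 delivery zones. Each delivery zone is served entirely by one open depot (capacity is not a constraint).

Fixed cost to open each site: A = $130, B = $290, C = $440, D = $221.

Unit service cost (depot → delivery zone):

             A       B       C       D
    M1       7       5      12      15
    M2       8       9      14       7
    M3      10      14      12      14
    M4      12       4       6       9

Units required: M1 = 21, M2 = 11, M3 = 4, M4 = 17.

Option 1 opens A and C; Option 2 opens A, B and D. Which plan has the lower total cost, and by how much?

Option 2 is cheaper by 16.

Option 1: {A, C}: M1→A 7·21=147, M2→A 8·11=88, M3→A 10·4=40, M4→C 6·17=102. Service 377; fixed 570; total 947.
Option 2: {A, B, D}: M1→B 5·21=105, M2→D 7·11=77, M3→A 10·4=40, M4→B 4·17=68. Service 290; fixed 641; total 931.
Difference: |947 − 931| = 16.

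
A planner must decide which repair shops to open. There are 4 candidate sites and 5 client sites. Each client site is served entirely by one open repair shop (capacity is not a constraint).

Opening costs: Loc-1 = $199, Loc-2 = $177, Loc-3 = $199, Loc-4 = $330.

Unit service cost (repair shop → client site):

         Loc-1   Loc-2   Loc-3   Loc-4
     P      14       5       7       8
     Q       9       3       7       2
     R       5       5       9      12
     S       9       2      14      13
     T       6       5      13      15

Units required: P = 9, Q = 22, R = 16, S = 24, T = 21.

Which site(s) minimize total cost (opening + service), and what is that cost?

For any fixed open set, each client site goes to its cheapest open site; total = fixed + service.
{Loc-2}: P→Loc-2 5·9=45, Q→Loc-2 3·22=66, R→Loc-2 5·16=80, S→Loc-2 2·24=48, T→Loc-2 5·21=105. Service 344; fixed 177; total 521.
{Loc-1, Loc-2}: service 344 + fixed 376 = 720
{Loc-2, Loc-3}: service 344 + fixed 376 = 720
{Loc-1, Loc-2, Loc-3, Loc-4}: service 322 + fixed 905 = 1227
No other subset beats 521.

Open Loc-2 only; minimum total cost 521.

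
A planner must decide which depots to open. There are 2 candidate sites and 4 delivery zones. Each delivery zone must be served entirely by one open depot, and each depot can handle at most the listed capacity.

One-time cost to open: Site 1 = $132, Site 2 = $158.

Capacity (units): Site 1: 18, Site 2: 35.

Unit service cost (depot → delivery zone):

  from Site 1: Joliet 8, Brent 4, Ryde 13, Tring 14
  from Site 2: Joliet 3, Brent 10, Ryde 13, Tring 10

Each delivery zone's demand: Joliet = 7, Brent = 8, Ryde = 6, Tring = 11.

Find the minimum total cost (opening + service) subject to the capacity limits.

Open {Site 2}: Joliet→Site 2 3·7=21, Brent→Site 2 10·8=80, Ryde→Site 2 13·6=78, Tring→Site 2 10·11=110.
Loads: Site 2 carries 32/35. Service 289; fixed 158; total 447.
Next best feasible plan costs 531.

Minimum total cost: 447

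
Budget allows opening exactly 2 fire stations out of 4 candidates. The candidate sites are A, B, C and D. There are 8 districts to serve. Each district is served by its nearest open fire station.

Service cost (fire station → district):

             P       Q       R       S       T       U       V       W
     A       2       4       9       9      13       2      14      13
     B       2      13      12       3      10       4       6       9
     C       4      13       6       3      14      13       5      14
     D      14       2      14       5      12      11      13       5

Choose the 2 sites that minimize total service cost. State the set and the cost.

With exactly 2 open, each district uses its cheapest among the chosen.
{B, D}: P→B 2, Q→D 2, R→B 12, S→B 3, T→B 10, U→B 4, V→B 6, W→D 5. Service cost 44.
{A, B}: service cost 45
{A, C}: service cost 48
Among all 6 size-2 choices, {B, D} is lowest.

Choose B and D; total service cost 44.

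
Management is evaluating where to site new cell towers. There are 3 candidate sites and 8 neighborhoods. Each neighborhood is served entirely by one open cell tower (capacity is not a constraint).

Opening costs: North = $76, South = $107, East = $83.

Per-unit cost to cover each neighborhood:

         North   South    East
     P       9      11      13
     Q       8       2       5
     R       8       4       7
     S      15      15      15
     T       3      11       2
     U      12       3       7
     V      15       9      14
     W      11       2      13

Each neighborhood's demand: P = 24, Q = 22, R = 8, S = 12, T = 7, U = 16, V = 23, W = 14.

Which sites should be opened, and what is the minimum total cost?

Open North and South; minimum total cost 959.

For any fixed open set, each neighborhood goes to its cheapest open site; total = fixed + service.
{North, South}: P→North 9·24=216, Q→South 2·22=44, R→South 4·8=32, S→North 15·12=180, T→North 3·7=21, U→South 3·16=48, V→South 9·23=207, W→South 2·14=28. Service 776; fixed 183; total 959.
{South}: P→South 11·24=264, Q→South 2·22=44, R→South 4·8=32, S→South 15·12=180, T→South 11·7=77, U→South 3·16=48, V→South 9·23=207, W→South 2·14=28. Service 880; fixed 107; total 987.
{South, East}: service 817 + fixed 190 = 1007
{North, South, East}: service 769 + fixed 266 = 1035
(All 7 nonempty subsets were checked; North and South is lowest.)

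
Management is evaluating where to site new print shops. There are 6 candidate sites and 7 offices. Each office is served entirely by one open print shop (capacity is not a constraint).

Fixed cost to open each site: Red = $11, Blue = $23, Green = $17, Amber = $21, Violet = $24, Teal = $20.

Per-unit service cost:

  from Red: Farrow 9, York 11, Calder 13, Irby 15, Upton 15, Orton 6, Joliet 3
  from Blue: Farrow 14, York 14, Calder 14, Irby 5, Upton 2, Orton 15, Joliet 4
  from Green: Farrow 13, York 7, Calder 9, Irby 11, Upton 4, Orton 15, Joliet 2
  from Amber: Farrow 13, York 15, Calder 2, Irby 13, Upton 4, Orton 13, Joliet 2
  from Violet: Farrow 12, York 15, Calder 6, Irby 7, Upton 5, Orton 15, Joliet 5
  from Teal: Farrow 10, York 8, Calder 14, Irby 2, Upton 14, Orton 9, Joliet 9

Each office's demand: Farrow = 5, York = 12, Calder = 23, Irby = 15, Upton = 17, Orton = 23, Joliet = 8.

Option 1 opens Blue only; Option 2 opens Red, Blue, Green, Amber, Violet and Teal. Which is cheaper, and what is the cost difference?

Option 1: {Blue}: Farrow→Blue 14·5=70, York→Blue 14·12=168, Calder→Blue 14·23=322, Irby→Blue 5·15=75, Upton→Blue 2·17=34, Orton→Blue 15·23=345, Joliet→Blue 4·8=32. Service 1046; fixed 23; total 1069.
Option 2: {Red, Blue, Green, Amber, Violet, Teal}: Farrow→Red 9·5=45, York→Green 7·12=84, Calder→Amber 2·23=46, Irby→Teal 2·15=30, Upton→Blue 2·17=34, Orton→Red 6·23=138, Joliet→Green 2·8=16. Service 393; fixed 116; total 509.
Difference: |1069 − 509| = 560.

Option 2 is cheaper by 560.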